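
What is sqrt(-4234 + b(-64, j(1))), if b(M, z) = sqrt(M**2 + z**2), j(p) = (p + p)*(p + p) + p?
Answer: sqrt(-4234 + sqrt(4121)) ≈ 64.574*I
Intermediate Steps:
j(p) = p + 4*p**2 (j(p) = (2*p)*(2*p) + p = 4*p**2 + p = p + 4*p**2)
sqrt(-4234 + b(-64, j(1))) = sqrt(-4234 + sqrt((-64)**2 + (1*(1 + 4*1))**2)) = sqrt(-4234 + sqrt(4096 + (1*(1 + 4))**2)) = sqrt(-4234 + sqrt(4096 + (1*5)**2)) = sqrt(-4234 + sqrt(4096 + 5**2)) = sqrt(-4234 + sqrt(4096 + 25)) = sqrt(-4234 + sqrt(4121))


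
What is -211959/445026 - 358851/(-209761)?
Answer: 38412431109/31116366262 ≈ 1.2345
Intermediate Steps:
-211959/445026 - 358851/(-209761) = -211959*1/445026 - 358851*(-1/209761) = -70653/148342 + 358851/209761 = 38412431109/31116366262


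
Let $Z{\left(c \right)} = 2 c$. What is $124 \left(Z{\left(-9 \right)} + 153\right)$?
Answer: $16740$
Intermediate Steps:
$124 \left(Z{\left(-9 \right)} + 153\right) = 124 \left(2 \left(-9\right) + 153\right) = 124 \left(-18 + 153\right) = 124 \cdot 135 = 16740$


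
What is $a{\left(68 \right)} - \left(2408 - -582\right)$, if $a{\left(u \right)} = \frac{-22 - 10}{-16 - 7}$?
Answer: $- \frac{68738}{23} \approx -2988.6$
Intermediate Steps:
$a{\left(u \right)} = \frac{32}{23}$ ($a{\left(u \right)} = - \frac{32}{-23} = \left(-32\right) \left(- \frac{1}{23}\right) = \frac{32}{23}$)
$a{\left(68 \right)} - \left(2408 - -582\right) = \frac{32}{23} - \left(2408 - -582\right) = \frac{32}{23} - \left(2408 + 582\right) = \frac{32}{23} - 2990 = - \frac{68738}{23}$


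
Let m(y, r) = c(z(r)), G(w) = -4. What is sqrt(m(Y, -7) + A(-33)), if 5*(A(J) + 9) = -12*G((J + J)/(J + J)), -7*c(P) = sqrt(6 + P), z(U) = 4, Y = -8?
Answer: sqrt(735 - 175*sqrt(10))/35 ≈ 0.38503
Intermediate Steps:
c(P) = -sqrt(6 + P)/7
A(J) = 3/5 (A(J) = -9 + (-12*(-4))/5 = -9 + (1/5)*48 = -9 + 48/5 = 3/5)
m(y, r) = -sqrt(10)/7 (m(y, r) = -sqrt(6 + 4)/7 = -sqrt(10)/7)
sqrt(m(Y, -7) + A(-33)) = sqrt(-sqrt(10)/7 + 3/5) = sqrt(3/5 - sqrt(10)/7)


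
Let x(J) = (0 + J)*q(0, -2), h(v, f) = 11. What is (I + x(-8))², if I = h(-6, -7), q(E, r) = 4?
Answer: 441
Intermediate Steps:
I = 11
x(J) = 4*J (x(J) = (0 + J)*4 = J*4 = 4*J)
(I + x(-8))² = (11 + 4*(-8))² = (11 - 32)² = (-21)² = 441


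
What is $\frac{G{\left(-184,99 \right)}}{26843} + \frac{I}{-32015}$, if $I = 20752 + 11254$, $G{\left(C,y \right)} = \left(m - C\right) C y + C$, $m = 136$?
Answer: $- \frac{187484304618}{859378645} \approx -218.16$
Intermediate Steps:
$G{\left(C,y \right)} = C + C y \left(136 - C\right)$ ($G{\left(C,y \right)} = \left(136 - C\right) C y + C = C \left(136 - C\right) y + C = C y \left(136 - C\right) + C = C + C y \left(136 - C\right)$)
$I = 32006$
$\frac{G{\left(-184,99 \right)}}{26843} + \frac{I}{-32015} = \frac{\left(-184\right) \left(1 + 136 \cdot 99 - \left(-184\right) 99\right)}{26843} + \frac{32006}{-32015} = - 184 \left(1 + 13464 + 18216\right) \frac{1}{26843} + 32006 \left(- \frac{1}{32015}\right) = \left(-184\right) 31681 \cdot \frac{1}{26843} - \frac{32006}{32015} = \left(-5829304\right) \frac{1}{26843} - \frac{32006}{32015} = - \frac{5829304}{26843} - \frac{32006}{32015} = - \frac{187484304618}{859378645}$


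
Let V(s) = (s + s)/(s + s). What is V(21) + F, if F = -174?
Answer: -173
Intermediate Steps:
V(s) = 1 (V(s) = (2*s)/((2*s)) = (2*s)*(1/(2*s)) = 1)
V(21) + F = 1 - 174 = -173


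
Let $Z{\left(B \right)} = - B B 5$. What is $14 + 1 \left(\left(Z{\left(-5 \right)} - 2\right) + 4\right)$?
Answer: $-109$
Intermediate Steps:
$Z{\left(B \right)} = - 5 B^{2}$ ($Z{\left(B \right)} = - B^{2} \cdot 5 = - 5 B^{2}$)
$14 + 1 \left(\left(Z{\left(-5 \right)} - 2\right) + 4\right) = 14 + 1 \left(\left(- 5 \left(-5\right)^{2} - 2\right) + 4\right) = 14 + 1 \left(\left(\left(-5\right) 25 - 2\right) + 4\right) = 14 + 1 \left(\left(-125 - 2\right) + 4\right) = 14 + 1 \left(-127 + 4\right) = 14 + 1 \left(-123\right) = 14 - 123 = -109$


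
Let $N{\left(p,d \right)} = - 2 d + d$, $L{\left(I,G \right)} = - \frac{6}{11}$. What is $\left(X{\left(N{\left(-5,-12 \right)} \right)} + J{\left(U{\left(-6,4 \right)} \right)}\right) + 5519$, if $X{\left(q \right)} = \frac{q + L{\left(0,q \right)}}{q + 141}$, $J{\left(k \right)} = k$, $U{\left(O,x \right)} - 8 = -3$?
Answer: $\frac{1033002}{187} \approx 5524.1$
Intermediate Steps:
$U{\left(O,x \right)} = 5$ ($U{\left(O,x \right)} = 8 - 3 = 5$)
$L{\left(I,G \right)} = - \frac{6}{11}$ ($L{\left(I,G \right)} = \left(-6\right) \frac{1}{11} = - \frac{6}{11}$)
$N{\left(p,d \right)} = - d$
$X{\left(q \right)} = \frac{- \frac{6}{11} + q}{141 + q}$ ($X{\left(q \right)} = \frac{q - \frac{6}{11}}{q + 141} = \frac{- \frac{6}{11} + q}{141 + q}$)
$\left(X{\left(N{\left(-5,-12 \right)} \right)} + J{\left(U{\left(-6,4 \right)} \right)}\right) + 5519 = \left(\frac{- \frac{6}{11} - -12}{141 - -12} + 5\right) + 5519 = \left(\frac{- \frac{6}{11} + 12}{141 + 12} + 5\right) + 5519 = \left(\frac{1}{153} \cdot \frac{126}{11} + 5\right) + 5519 = \left(\frac{14}{187} + 5\right) + 5519 = \frac{949}{187} + 5519 = \frac{1033002}{187}$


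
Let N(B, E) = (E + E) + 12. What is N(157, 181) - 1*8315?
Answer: -7941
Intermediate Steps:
N(B, E) = 12 + 2*E (N(B, E) = 2*E + 12 = 12 + 2*E)
N(157, 181) - 1*8315 = (12 + 2*181) - 1*8315 = (12 + 362) - 8315 = 374 - 8315 = -7941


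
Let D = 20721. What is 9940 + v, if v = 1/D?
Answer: 205966741/20721 ≈ 9940.0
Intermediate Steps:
v = 1/20721 ≈ 4.8260e-5
9940 + v = 9940 + 1/20721 = 205966741/20721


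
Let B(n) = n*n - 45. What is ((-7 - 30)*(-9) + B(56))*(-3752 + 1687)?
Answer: -7070560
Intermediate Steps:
B(n) = -45 + n**2 (B(n) = n**2 - 45 = -45 + n**2)
((-7 - 30)*(-9) + B(56))*(-3752 + 1687) = ((-7 - 30)*(-9) + (-45 + 56**2))*(-3752 + 1687) = (-37*(-9) + (-45 + 3136))*(-2065) = (333 + 3091)*(-2065) = 3424*(-2065) = -7070560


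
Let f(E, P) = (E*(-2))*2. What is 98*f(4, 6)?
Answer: -1568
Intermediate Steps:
f(E, P) = -4*E (f(E, P) = -2*E*2 = -4*E)
98*f(4, 6) = 98*(-4*4) = 98*(-16) = -1568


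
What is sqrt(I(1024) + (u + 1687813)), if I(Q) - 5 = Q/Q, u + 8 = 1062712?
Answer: sqrt(2750523) ≈ 1658.5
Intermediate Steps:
u = 1062704 (u = -8 + 1062712 = 1062704)
I(Q) = 6 (I(Q) = 5 + Q/Q = 5 + 1 = 6)
sqrt(I(1024) + (u + 1687813)) = sqrt(6 + (1062704 + 1687813)) = sqrt(6 + 2750517) = sqrt(2750523)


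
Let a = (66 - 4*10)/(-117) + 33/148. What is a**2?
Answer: 1/1774224 ≈ 5.6363e-7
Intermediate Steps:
a = 1/1332 (a = (66 - 40)*(-1/117) + 33*(1/148) = 26*(-1/117) + 33/148 = -2/9 + 33/148 = 1/1332 ≈ 0.00075075)
a**2 = (1/1332)**2 = 1/1774224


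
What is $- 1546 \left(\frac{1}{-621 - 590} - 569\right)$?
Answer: $\frac{1065286760}{1211} \approx 8.7968 \cdot 10^{5}$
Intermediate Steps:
$- 1546 \left(\frac{1}{-621 - 590} - 569\right) = - 1546 \left(\frac{1}{-1211} - 569\right) = - 1546 \left(- \frac{1}{1211} - 569\right) = \left(-1546\right) \left(- \frac{689060}{1211}\right) = \frac{1065286760}{1211}$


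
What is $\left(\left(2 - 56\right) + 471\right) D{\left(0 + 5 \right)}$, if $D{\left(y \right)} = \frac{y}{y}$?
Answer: $417$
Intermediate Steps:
$D{\left(y \right)} = 1$
$\left(\left(2 - 56\right) + 471\right) D{\left(0 + 5 \right)} = \left(\left(2 - 56\right) + 471\right) 1 = \left(-54 + 471\right) 1 = 417 \cdot 1 = 417$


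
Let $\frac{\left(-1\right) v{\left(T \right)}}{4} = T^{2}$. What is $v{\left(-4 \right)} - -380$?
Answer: $316$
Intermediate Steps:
$v{\left(T \right)} = - 4 T^{2}$
$v{\left(-4 \right)} - -380 = - 4 \left(-4\right)^{2} - -380 = \left(-4\right) 16 + 380 = -64 + 380 = 316$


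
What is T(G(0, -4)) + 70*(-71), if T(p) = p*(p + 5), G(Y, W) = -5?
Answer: -4970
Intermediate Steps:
T(p) = p*(5 + p)
T(G(0, -4)) + 70*(-71) = -5*(5 - 5) + 70*(-71) = -5*0 - 4970 = 0 - 4970 = -4970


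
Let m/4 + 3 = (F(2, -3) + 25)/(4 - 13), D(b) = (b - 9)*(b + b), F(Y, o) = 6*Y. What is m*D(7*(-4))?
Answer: -530432/9 ≈ -58937.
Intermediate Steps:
D(b) = 2*b*(-9 + b) (D(b) = (-9 + b)*(2*b) = 2*b*(-9 + b))
m = -256/9 (m = -12 + 4*((6*2 + 25)/(4 - 13)) = -12 + 4*((12 + 25)/(-9)) = -12 + 4*(37*(-⅑)) = -12 + 4*(-37/9) = -12 - 148/9 = -256/9 ≈ -28.444)
m*D(7*(-4)) = -512*7*(-4)*(-9 + 7*(-4))/9 = -512*(-28)*(-9 - 28)/9 = -512*(-28)*(-37)/9 = -256/9*2072 = -530432/9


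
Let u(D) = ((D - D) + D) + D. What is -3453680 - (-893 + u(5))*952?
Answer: -2613064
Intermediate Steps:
u(D) = 2*D (u(D) = (0 + D) + D = D + D = 2*D)
-3453680 - (-893 + u(5))*952 = -3453680 - (-893 + 2*5)*952 = -3453680 - (-893 + 10)*952 = -3453680 - (-883)*952 = -3453680 - 1*(-840616) = -3453680 + 840616 = -2613064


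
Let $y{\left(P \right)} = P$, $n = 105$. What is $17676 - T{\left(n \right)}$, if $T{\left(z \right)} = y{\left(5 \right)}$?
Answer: $17671$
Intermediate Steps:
$T{\left(z \right)} = 5$
$17676 - T{\left(n \right)} = 17676 - 5 = 17671$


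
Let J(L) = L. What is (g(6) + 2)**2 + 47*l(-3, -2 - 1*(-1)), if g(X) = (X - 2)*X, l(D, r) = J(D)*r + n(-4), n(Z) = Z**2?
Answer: 1569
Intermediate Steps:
l(D, r) = 16 + D*r (l(D, r) = D*r + (-4)**2 = D*r + 16 = 16 + D*r)
g(X) = X*(-2 + X) (g(X) = (-2 + X)*X = X*(-2 + X))
(g(6) + 2)**2 + 47*l(-3, -2 - 1*(-1)) = (6*(-2 + 6) + 2)**2 + 47*(16 - 3*(-2 - 1*(-1))) = (6*4 + 2)**2 + 47*(16 - 3*(-2 + 1)) = (24 + 2)**2 + 47*(16 - 3*(-1)) = 26**2 + 47*(16 + 3) = 676 + 47*19 = 676 + 893 = 1569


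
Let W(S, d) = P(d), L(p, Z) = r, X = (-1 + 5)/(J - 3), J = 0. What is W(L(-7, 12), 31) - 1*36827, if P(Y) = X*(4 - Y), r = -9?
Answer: -36791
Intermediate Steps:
X = -4/3 (X = (-1 + 5)/(0 - 3) = 4/(-3) = 4*(-1/3) = -4/3 ≈ -1.3333)
L(p, Z) = -9
P(Y) = -16/3 + 4*Y/3 (P(Y) = -4*(4 - Y)/3 = -16/3 + 4*Y/3)
W(S, d) = -16/3 + 4*d/3
W(L(-7, 12), 31) - 1*36827 = (-16/3 + (4/3)*31) - 1*36827 = (-16/3 + 124/3) - 36827 = 36 - 36827 = -36791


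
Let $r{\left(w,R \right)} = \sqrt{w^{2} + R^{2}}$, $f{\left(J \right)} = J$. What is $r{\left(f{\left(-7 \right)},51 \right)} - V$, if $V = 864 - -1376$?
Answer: $-2240 + 5 \sqrt{106} \approx -2188.5$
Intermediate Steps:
$V = 2240$ ($V = 864 + 1376 = 2240$)
$r{\left(w,R \right)} = \sqrt{R^{2} + w^{2}}$
$r{\left(f{\left(-7 \right)},51 \right)} - V = \sqrt{51^{2} + \left(-7\right)^{2}} - 2240 = \sqrt{2601 + 49} - 2240 = \sqrt{2650} - 2240 = 5 \sqrt{106} - 2240 = -2240 + 5 \sqrt{106}$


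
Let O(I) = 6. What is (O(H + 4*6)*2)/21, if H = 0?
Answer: 4/7 ≈ 0.57143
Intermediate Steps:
(O(H + 4*6)*2)/21 = (6*2)/21 = 12*(1/21) = 4/7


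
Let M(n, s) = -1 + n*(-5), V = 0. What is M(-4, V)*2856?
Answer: 54264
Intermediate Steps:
M(n, s) = -1 - 5*n
M(-4, V)*2856 = (-1 - 5*(-4))*2856 = (-1 + 20)*2856 = 19*2856 = 54264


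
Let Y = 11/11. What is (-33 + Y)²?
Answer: 1024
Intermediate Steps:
Y = 1 (Y = 11*(1/11) = 1)
(-33 + Y)² = (-33 + 1)² = (-32)² = 1024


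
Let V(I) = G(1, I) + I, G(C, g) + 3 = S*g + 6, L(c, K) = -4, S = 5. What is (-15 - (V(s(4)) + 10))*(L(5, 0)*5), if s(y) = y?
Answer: 1040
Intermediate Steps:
G(C, g) = 3 + 5*g (G(C, g) = -3 + (5*g + 6) = -3 + (6 + 5*g) = 3 + 5*g)
V(I) = 3 + 6*I (V(I) = (3 + 5*I) + I = 3 + 6*I)
(-15 - (V(s(4)) + 10))*(L(5, 0)*5) = (-15 - ((3 + 6*4) + 10))*(-4*5) = (-15 - ((3 + 24) + 10))*(-20) = (-15 - (27 + 10))*(-20) = (-15 - 1*37)*(-20) = (-15 - 37)*(-20) = -52*(-20) = 1040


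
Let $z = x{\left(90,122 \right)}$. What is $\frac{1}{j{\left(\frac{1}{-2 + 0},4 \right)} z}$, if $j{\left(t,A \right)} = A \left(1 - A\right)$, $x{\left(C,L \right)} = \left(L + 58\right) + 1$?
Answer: $- \frac{1}{2172} \approx -0.0004604$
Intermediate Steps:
$x{\left(C,L \right)} = 59 + L$ ($x{\left(C,L \right)} = \left(58 + L\right) + 1 = 59 + L$)
$z = 181$ ($z = 59 + 122 = 181$)
$\frac{1}{j{\left(\frac{1}{-2 + 0},4 \right)} z} = \frac{1}{4 \left(1 - 4\right) 181} = \frac{1}{4 \left(-3\right) 181} = \frac{1}{\left(-12\right) 181} = \frac{1}{-2172} = - \frac{1}{2172}$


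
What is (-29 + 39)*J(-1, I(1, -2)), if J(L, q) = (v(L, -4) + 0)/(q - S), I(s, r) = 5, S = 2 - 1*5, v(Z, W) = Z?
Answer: -5/4 ≈ -1.2500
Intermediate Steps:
S = -3 (S = 2 - 5 = -3)
J(L, q) = L/(3 + q) (J(L, q) = (L + 0)/(q - 1*(-3)) = L/(q + 3) = L/(3 + q))
(-29 + 39)*J(-1, I(1, -2)) = (-29 + 39)*(-1/(3 + 5)) = 10*(-1/8) = 10*(-1*⅛) = 10*(-⅛) = -5/4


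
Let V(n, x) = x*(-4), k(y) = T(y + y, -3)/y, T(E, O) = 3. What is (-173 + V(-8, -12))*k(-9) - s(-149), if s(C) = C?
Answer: 572/3 ≈ 190.67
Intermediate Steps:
k(y) = 3/y
V(n, x) = -4*x
(-173 + V(-8, -12))*k(-9) - s(-149) = (-173 - 4*(-12))*(3/(-9)) - 1*(-149) = (-173 + 48)*(3*(-⅑)) + 149 = -125*(-⅓) + 149 = 125/3 + 149 = 572/3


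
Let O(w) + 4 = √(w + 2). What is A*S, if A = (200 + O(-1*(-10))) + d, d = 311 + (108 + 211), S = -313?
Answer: -258538 - 626*√3 ≈ -2.5962e+5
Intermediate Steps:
O(w) = -4 + √(2 + w) (O(w) = -4 + √(w + 2) = -4 + √(2 + w))
d = 630 (d = 311 + 319 = 630)
A = 826 + 2*√3 (A = (200 + (-4 + √(2 - 1*(-10)))) + 630 = (200 + (-4 + √(2 + 10))) + 630 = (200 + (-4 + √12)) + 630 = (200 + (-4 + 2*√3)) + 630 = (196 + 2*√3) + 630 = 826 + 2*√3 ≈ 829.46)
A*S = (826 + 2*√3)*(-313) = -258538 - 626*√3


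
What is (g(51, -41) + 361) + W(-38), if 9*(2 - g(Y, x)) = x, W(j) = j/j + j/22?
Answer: 36316/99 ≈ 366.83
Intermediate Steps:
W(j) = 1 + j/22 (W(j) = 1 + j*(1/22) = 1 + j/22)
g(Y, x) = 2 - x/9
(g(51, -41) + 361) + W(-38) = ((2 - 1/9*(-41)) + 361) + (1 + (1/22)*(-38)) = ((2 + 41/9) + 361) + (1 - 19/11) = (59/9 + 361) - 8/11 = 3308/9 - 8/11 = 36316/99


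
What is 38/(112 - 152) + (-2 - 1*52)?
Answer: -1099/20 ≈ -54.950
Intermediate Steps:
38/(112 - 152) + (-2 - 1*52) = 38/(-40) + (-2 - 52) = 38*(-1/40) - 54 = -19/20 - 54 = -1099/20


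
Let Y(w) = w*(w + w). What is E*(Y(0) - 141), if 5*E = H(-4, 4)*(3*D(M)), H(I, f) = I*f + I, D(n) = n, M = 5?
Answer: 8460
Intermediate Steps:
H(I, f) = I + I*f
Y(w) = 2*w² (Y(w) = w*(2*w) = 2*w²)
E = -60 (E = ((-4*(1 + 4))*(3*5))/5 = (-4*5*15)/5 = (-20*15)/5 = (⅕)*(-300) = -60)
E*(Y(0) - 141) = -60*(2*0² - 141) = -60*(2*0 - 141) = -60*(0 - 141) = -60*(-141) = 8460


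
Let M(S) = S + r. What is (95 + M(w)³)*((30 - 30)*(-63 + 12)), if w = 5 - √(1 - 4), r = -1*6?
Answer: 0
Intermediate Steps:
r = -6
w = 5 - I*√3 (w = 5 - √(-3) = 5 - I*√3 ≈ 5.0 - 1.732*I)
M(S) = -6 + S (M(S) = S - 6 = -6 + S)
(95 + M(w)³)*((30 - 30)*(-63 + 12)) = (95 + (-6 + (5 - I*√3))³)*((30 - 30)*(-63 + 12)) = (95 + (-1 - I*√3)³)*(0*(-51)) = (95 + (-1 - I*√3)³)*0 = 0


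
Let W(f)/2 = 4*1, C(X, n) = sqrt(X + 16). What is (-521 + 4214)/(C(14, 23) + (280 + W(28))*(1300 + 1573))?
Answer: 509279472/114105079291 - 1231*sqrt(30)/228210158582 ≈ 0.0044632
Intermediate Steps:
C(X, n) = sqrt(16 + X)
W(f) = 8 (W(f) = 2*(4*1) = 2*4 = 8)
(-521 + 4214)/(C(14, 23) + (280 + W(28))*(1300 + 1573)) = (-521 + 4214)/(sqrt(16 + 14) + (280 + 8)*(1300 + 1573)) = 3693/(sqrt(30) + 288*2873) = 3693/(sqrt(30) + 827424) = 3693/(827424 + sqrt(30))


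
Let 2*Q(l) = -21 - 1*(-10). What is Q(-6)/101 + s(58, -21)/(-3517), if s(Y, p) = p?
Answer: -34445/710434 ≈ -0.048484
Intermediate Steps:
Q(l) = -11/2 (Q(l) = (-21 - 1*(-10))/2 = (-21 + 10)/2 = (½)*(-11) = -11/2)
Q(-6)/101 + s(58, -21)/(-3517) = -11/2/101 - 21/(-3517) = -11/2*1/101 - 21*(-1/3517) = -11/202 + 21/3517 = -34445/710434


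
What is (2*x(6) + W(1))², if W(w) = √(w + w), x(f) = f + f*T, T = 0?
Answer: (12 + √2)² ≈ 179.94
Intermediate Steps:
x(f) = f (x(f) = f + f*0 = f + 0 = f)
W(w) = √2*√w (W(w) = √(2*w) = √2*√w)
(2*x(6) + W(1))² = (2*6 + √2*√1)² = (12 + √2*1)² = (12 + √2)²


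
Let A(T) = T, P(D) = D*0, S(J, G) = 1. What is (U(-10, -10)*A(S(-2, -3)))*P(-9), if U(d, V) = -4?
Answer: 0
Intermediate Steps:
P(D) = 0
(U(-10, -10)*A(S(-2, -3)))*P(-9) = -4*1*0 = -4*0 = 0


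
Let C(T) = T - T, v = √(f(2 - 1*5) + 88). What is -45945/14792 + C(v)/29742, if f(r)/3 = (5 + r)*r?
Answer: -45945/14792 ≈ -3.1061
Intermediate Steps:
f(r) = 3*r*(5 + r) (f(r) = 3*((5 + r)*r) = 3*(r*(5 + r)) = 3*r*(5 + r))
v = √70 (v = √(3*(2 - 1*5)*(5 + (2 - 1*5)) + 88) = √(3*(2 - 5)*(5 + (2 - 5)) + 88) = √(3*(-3)*(5 - 3) + 88) = √(3*(-3)*2 + 88) = √(-18 + 88) = √70 ≈ 8.3666)
C(T) = 0
-45945/14792 + C(v)/29742 = -45945/14792 + 0/29742 = -45945*1/14792 + 0*(1/29742) = -45945/14792 + 0 = -45945/14792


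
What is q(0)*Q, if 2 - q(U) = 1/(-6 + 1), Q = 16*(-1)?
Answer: -176/5 ≈ -35.200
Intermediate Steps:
Q = -16
q(U) = 11/5 (q(U) = 2 - 1/(-6 + 1) = 2 - 1/(-5) = 2 - 1*(-1/5) = 2 + 1/5 = 11/5)
q(0)*Q = (11/5)*(-16) = -176/5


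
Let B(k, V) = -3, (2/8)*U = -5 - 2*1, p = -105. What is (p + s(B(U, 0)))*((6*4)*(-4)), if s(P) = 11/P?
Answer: 10432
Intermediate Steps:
U = -28 (U = 4*(-5 - 2*1) = 4*(-5 - 2) = 4*(-7) = -28)
(p + s(B(U, 0)))*((6*4)*(-4)) = (-105 + 11/(-3))*((6*4)*(-4)) = (-105 + 11*(-⅓))*(24*(-4)) = (-105 - 11/3)*(-96) = -326/3*(-96) = 10432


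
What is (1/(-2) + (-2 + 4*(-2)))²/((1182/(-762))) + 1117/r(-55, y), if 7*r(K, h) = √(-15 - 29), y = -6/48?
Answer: -56007/788 - 7819*I*√11/22 ≈ -71.075 - 1178.8*I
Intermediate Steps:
y = -⅛ (y = -6*1/48 = -⅛ ≈ -0.12500)
r(K, h) = 2*I*√11/7 (r(K, h) = √(-15 - 29)/7 = √(-44)/7 = (2*I*√11)/7 = 2*I*√11/7)
(1/(-2) + (-2 + 4*(-2)))²/((1182/(-762))) + 1117/r(-55, y) = (1/(-2) + (-2 + 4*(-2)))²/((1182/(-762))) + 1117/((2*I*√11/7)) = (-½ + (-2 - 8))²/((1182*(-1/762))) + 1117*(-7*I*√11/22) = (-½ - 10)²/(-197/127) - 7819*I*√11/22 = (-21/2)²*(-127/197) - 7819*I*√11/22 = (441/4)*(-127/197) - 7819*I*√11/22 = -56007/788 - 7819*I*√11/22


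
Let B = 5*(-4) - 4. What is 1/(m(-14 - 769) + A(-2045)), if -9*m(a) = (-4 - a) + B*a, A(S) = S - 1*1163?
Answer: -9/48443 ≈ -0.00018579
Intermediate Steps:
B = -24 (B = -20 - 4 = -24)
A(S) = -1163 + S (A(S) = S - 1163 = -1163 + S)
m(a) = 4/9 + 25*a/9 (m(a) = -((-4 - a) - 24*a)/9 = -(-4 - 25*a)/9 = 4/9 + 25*a/9)
1/(m(-14 - 769) + A(-2045)) = 1/((4/9 + 25*(-14 - 769)/9) + (-1163 - 2045)) = 1/((4/9 + (25/9)*(-783)) - 3208) = 1/((4/9 - 2175) - 3208) = 1/(-19571/9 - 3208) = 1/(-48443/9) = -9/48443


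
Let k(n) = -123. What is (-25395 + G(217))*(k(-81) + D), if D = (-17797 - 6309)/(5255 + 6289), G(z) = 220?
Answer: 18176576575/5772 ≈ 3.1491e+6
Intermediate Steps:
D = -12053/5772 (D = -24106/11544 = -24106*1/11544 = -12053/5772 ≈ -2.0882)
(-25395 + G(217))*(k(-81) + D) = (-25395 + 220)*(-123 - 12053/5772) = -25175*(-722009/5772) = 18176576575/5772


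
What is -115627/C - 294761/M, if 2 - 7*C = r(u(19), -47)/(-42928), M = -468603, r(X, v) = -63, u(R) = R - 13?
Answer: -16281797282773703/40202857179 ≈ -4.0499e+5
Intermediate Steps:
u(R) = -13 + R
C = 85793/300496 (C = 2/7 - (-9)/(-42928) = 2/7 - (-9)*(-1)/42928 = 2/7 - ⅐*63/42928 = 2/7 - 9/42928 = 85793/300496 ≈ 0.28550)
-115627/C - 294761/M = -115627/85793/300496 - 294761/(-468603) = -115627*300496/85793 - 294761*(-1/468603) = -34745450992/85793 + 294761/468603 = -16281797282773703/40202857179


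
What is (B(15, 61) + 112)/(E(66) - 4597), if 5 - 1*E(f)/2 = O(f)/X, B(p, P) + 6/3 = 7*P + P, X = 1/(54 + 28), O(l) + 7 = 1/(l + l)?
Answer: -429/2468 ≈ -0.17383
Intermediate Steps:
O(l) = -7 + 1/(2*l) (O(l) = -7 + 1/(l + l) = -7 + 1/(2*l))
X = 1/82 ≈ 0.012195
B(p, P) = -2 + 8*P (B(p, P) = -2 + (7*P + P) = -2 + 8*P)
E(f) = 1158 - 82/f (E(f) = 10 - 2*(-7 + 1/(2*f))/1/82 = 10 - 2*(-7 + 1/(2*f))*82 = 10 - 2*(-574 + 41/f) = 10 + (1148 - 82/f) = 1158 - 82/f)
(B(15, 61) + 112)/(E(66) - 4597) = ((-2 + 8*61) + 112)/((1158 - 82/66) - 4597) = ((-2 + 488) + 112)/((1158 - 82*1/66) - 4597) = (486 + 112)/((1158 - 41/33) - 4597) = 598/(38173/33 - 4597) = 598/(-113528/33) = 598*(-33/113528) = -429/2468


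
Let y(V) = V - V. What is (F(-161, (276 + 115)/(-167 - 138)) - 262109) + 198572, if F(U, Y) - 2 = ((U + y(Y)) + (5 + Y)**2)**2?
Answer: -362364322096614/8653650625 ≈ -41874.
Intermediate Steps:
y(V) = 0
F(U, Y) = 2 + (U + (5 + Y)**2)**2 (F(U, Y) = 2 + ((U + 0) + (5 + Y)**2)**2 = 2 + (U + (5 + Y)**2)**2)
(F(-161, (276 + 115)/(-167 - 138)) - 262109) + 198572 = ((2 + (-161 + (5 + (276 + 115)/(-167 - 138))**2)**2) - 262109) + 198572 = ((2 + (-161 + (5 + 391/(-305))**2)**2) - 262109) + 198572 = ((2 + (-161 + (5 + 391*(-1/305))**2)**2) - 262109) + 198572 = ((2 + (-161 + (5 - 391/305)**2)**2) - 262109) + 198572 = ((2 + (-161 + (1134/305)**2)**2) - 262109) + 198572 = ((2 + (-161 + 1285956/93025)**2) - 262109) + 198572 = ((2 + (-13691069/93025)**2) - 262109) + 198572 = ((2 + 187445370362761/8653650625) - 262109) + 198572 = (187462677664011/8653650625 - 262109) + 198572 = -2080737034004114/8653650625 + 198572 = -362364322096614/8653650625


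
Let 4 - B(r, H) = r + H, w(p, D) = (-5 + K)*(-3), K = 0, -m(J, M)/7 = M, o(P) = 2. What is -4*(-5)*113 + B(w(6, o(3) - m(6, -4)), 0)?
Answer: 2249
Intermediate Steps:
m(J, M) = -7*M
w(p, D) = 15 (w(p, D) = (-5 + 0)*(-3) = -5*(-3) = 15)
B(r, H) = 4 - H - r (B(r, H) = 4 - (r + H) = 4 - (H + r) = 4 + (-H - r) = 4 - H - r)
-4*(-5)*113 + B(w(6, o(3) - m(6, -4)), 0) = -4*(-5)*113 + (4 - 1*0 - 1*15) = 20*113 + (4 + 0 - 15) = 2260 - 11 = 2249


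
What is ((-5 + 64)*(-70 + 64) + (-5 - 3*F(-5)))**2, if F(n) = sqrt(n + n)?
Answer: 128791 + 2154*I*sqrt(10) ≈ 1.2879e+5 + 6811.5*I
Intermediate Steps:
F(n) = sqrt(2)*sqrt(n) (F(n) = sqrt(2*n) = sqrt(2)*sqrt(n))
((-5 + 64)*(-70 + 64) + (-5 - 3*F(-5)))**2 = ((-5 + 64)*(-70 + 64) + (-5 - 3*sqrt(2)*sqrt(-5)))**2 = (59*(-6) + (-5 - 3*sqrt(2)*I*sqrt(5)))**2 = (-354 + (-5 - 3*I*sqrt(10)))**2 = (-359 - 3*I*sqrt(10))**2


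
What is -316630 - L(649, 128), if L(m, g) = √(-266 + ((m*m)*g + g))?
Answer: -316630 - √53913590 ≈ -3.2397e+5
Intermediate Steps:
L(m, g) = √(-266 + g + g*m²) (L(m, g) = √(-266 + (m²*g + g)) = √(-266 + (g*m² + g)) = √(-266 + (g + g*m²)) = √(-266 + g + g*m²))
-316630 - L(649, 128) = -316630 - √(-266 + 128 + 128*649²) = -316630 - √(-266 + 128 + 128*421201) = -316630 - √(-266 + 128 + 53913728) = -316630 - √53913590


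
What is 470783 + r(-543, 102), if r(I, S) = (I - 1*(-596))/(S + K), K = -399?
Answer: 139822498/297 ≈ 4.7078e+5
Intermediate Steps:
r(I, S) = (596 + I)/(-399 + S) (r(I, S) = (I - 1*(-596))/(S - 399) = (I + 596)/(-399 + S) = (596 + I)/(-399 + S))
470783 + r(-543, 102) = 470783 + (596 - 543)/(-399 + 102) = 470783 + 53/(-297) = 470783 - 1/297*53 = 470783 - 53/297 = 139822498/297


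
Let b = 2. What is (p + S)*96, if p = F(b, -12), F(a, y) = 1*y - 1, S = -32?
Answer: -4320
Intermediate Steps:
F(a, y) = -1 + y (F(a, y) = y - 1 = -1 + y)
p = -13 (p = -1 - 12 = -13)
(p + S)*96 = (-13 - 32)*96 = -45*96 = -4320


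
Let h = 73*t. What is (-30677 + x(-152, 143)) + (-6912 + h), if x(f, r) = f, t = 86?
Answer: -31463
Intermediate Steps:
h = 6278 (h = 73*86 = 6278)
(-30677 + x(-152, 143)) + (-6912 + h) = (-30677 - 152) + (-6912 + 6278) = -30829 - 634 = -31463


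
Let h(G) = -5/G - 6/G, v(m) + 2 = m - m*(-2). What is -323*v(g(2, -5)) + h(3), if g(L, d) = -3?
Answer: 10648/3 ≈ 3549.3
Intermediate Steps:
v(m) = -2 + 3*m (v(m) = -2 + (m - m*(-2)) = -2 + (m - (-2)*m) = -2 + (m + 2*m) = -2 + 3*m)
h(G) = -11/G
-323*v(g(2, -5)) + h(3) = -323*(-2 + 3*(-3)) - 11/3 = -323*(-2 - 9) - 11*⅓ = -323*(-11) - 11/3 = 3553 - 11/3 = 10648/3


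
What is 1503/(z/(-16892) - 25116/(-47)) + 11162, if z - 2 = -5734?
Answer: 1184946145421/106132219 ≈ 11165.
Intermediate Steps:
z = -5732 (z = 2 - 5734 = -5732)
1503/(z/(-16892) - 25116/(-47)) + 11162 = 1503/(-5732/(-16892) - 25116/(-47)) + 11162 = 1503/(-5732*(-1/16892) - 25116*(-1/47)) + 11162 = 1503/(1433/4223 + 25116/47) + 11162 = 1503/(106132219/198481) + 11162 = 1503*(198481/106132219) + 11162 = 298316943/106132219 + 11162 = 1184946145421/106132219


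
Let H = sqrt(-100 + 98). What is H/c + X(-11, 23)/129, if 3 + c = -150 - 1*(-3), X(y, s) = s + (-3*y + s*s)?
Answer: 195/43 - I*sqrt(2)/150 ≈ 4.5349 - 0.0094281*I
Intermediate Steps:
X(y, s) = s + s**2 - 3*y (X(y, s) = s + (-3*y + s**2) = s + (s**2 - 3*y) = s + s**2 - 3*y)
c = -150 (c = -3 + (-150 - 1*(-3)) = -3 + (-150 + 3) = -3 - 147 = -150)
H = I*sqrt(2) (H = sqrt(-2) = I*sqrt(2) ≈ 1.4142*I)
H/c + X(-11, 23)/129 = (I*sqrt(2))/(-150) + (23 + 23**2 - 3*(-11))/129 = (I*sqrt(2))*(-1/150) + (23 + 529 + 33)*(1/129) = -I*sqrt(2)/150 + 585*(1/129) = -I*sqrt(2)/150 + 195/43 = 195/43 - I*sqrt(2)/150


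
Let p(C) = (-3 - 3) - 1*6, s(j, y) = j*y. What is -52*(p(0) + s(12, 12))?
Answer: -6864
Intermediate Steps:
p(C) = -12 (p(C) = -6 - 6 = -12)
-52*(p(0) + s(12, 12)) = -52*(-12 + 12*12) = -52*(-12 + 144) = -52*132 = -6864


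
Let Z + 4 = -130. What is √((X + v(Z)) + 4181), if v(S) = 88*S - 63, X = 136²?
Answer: √10822 ≈ 104.03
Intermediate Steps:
X = 18496
Z = -134 (Z = -4 - 130 = -134)
v(S) = -63 + 88*S
√((X + v(Z)) + 4181) = √((18496 + (-63 + 88*(-134))) + 4181) = √((18496 + (-63 - 11792)) + 4181) = √((18496 - 11855) + 4181) = √(6641 + 4181) = √10822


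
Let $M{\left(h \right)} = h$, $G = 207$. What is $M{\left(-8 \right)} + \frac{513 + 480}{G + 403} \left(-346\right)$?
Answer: $- \frac{174229}{305} \approx -571.24$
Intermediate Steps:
$M{\left(-8 \right)} + \frac{513 + 480}{G + 403} \left(-346\right) = -8 + \frac{513 + 480}{207 + 403} \left(-346\right) = -8 + \frac{993}{610} \left(-346\right) = -8 - \frac{171789}{305} = - \frac{174229}{305}$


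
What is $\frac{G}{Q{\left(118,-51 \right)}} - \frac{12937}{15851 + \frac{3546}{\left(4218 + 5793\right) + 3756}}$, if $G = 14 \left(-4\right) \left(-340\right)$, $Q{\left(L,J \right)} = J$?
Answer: $- \frac{81648495199}{218224263} \approx -374.15$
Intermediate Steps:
$G = 19040$ ($G = \left(-56\right) \left(-340\right) = 19040$)
$\frac{G}{Q{\left(118,-51 \right)}} - \frac{12937}{15851 + \frac{3546}{\left(4218 + 5793\right) + 3756}} = \frac{19040}{-51} - \frac{12937}{15851 + \frac{3546}{\left(4218 + 5793\right) + 3756}} = 19040 \left(- \frac{1}{51}\right) - \frac{12937}{15851 + \frac{3546}{10011 + 3756}} = - \frac{1120}{3} - \frac{12937}{15851 + \frac{3546}{13767}} = - \frac{1120}{3} - \frac{12937}{15851 + 3546 \cdot \frac{1}{13767}} = - \frac{1120}{3} - \frac{12937}{15851 + \frac{1182}{4589}} = - \frac{1120}{3} - \frac{12937}{\frac{72741421}{4589}} = - \frac{1120}{3} - \frac{59367893}{72741421} = - \frac{81648495199}{218224263}$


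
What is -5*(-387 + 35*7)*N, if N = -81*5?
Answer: -287550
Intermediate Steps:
N = -405
-5*(-387 + 35*7)*N = -5*(-387 + 35*7)*(-405) = -5*(-387 + 245)*(-405) = -(-710)*(-405) = -5*57510 = -287550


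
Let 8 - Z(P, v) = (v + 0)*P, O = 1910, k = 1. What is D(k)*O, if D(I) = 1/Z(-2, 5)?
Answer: 955/9 ≈ 106.11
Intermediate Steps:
Z(P, v) = 8 - P*v (Z(P, v) = 8 - (v + 0)*P = 8 - v*P = 8 - P*v)
D(I) = 1/18 (D(I) = 1/(8 - 1*(-2)*5) = 1/(8 + 10) = 1/18)
D(k)*O = (1/18)*1910 = 955/9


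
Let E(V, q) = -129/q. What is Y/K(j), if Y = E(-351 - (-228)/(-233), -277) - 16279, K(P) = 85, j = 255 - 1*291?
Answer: -4509154/23545 ≈ -191.51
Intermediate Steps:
j = -36 (j = 255 - 291 = -36)
Y = -4509154/277 (Y = -129/(-277) - 16279 = -129*(-1/277) - 16279 = 129/277 - 16279 = -4509154/277 ≈ -16279.)
Y/K(j) = -4509154/277/85 = -4509154/277*1/85 = -4509154/23545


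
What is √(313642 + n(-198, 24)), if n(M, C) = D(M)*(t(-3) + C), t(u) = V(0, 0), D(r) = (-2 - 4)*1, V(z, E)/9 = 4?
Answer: √313282 ≈ 559.72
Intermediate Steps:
V(z, E) = 36 (V(z, E) = 9*4 = 36)
D(r) = -6 (D(r) = -6*1 = -6)
t(u) = 36
n(M, C) = -216 - 6*C (n(M, C) = -6*(36 + C) = -216 - 6*C)
√(313642 + n(-198, 24)) = √(313642 + (-216 - 6*24)) = √(313642 + (-216 - 144)) = √(313642 - 360) = √313282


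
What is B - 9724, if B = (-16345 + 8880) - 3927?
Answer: -21116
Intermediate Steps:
B = -11392 (B = -7465 - 3927 = -11392)
B - 9724 = -11392 - 9724 = -21116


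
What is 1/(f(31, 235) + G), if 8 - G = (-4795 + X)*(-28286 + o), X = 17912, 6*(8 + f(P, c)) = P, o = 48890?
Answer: -6/1621575977 ≈ -3.7001e-9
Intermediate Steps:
f(P, c) = -8 + P/6
G = -270262660 (G = 8 - (-4795 + 17912)*(-28286 + 48890) = 8 - 13117*20604 = 8 - 1*270262668 = 8 - 270262668 = -270262660)
1/(f(31, 235) + G) = 1/((-8 + (⅙)*31) - 270262660) = 1/((-8 + 31/6) - 270262660) = 1/(-17/6 - 270262660) = 1/(-1621575977/6) = -6/1621575977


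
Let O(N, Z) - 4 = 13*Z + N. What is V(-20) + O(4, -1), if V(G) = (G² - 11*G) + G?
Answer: 595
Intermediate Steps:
V(G) = G² - 10*G
O(N, Z) = 4 + N + 13*Z (O(N, Z) = 4 + (13*Z + N) = 4 + (N + 13*Z) = 4 + N + 13*Z)
V(-20) + O(4, -1) = -20*(-10 - 20) + (4 + 4 + 13*(-1)) = -20*(-30) + (4 + 4 - 13) = 600 - 5 = 595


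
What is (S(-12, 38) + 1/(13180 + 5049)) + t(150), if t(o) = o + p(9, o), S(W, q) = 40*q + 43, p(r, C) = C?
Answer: 33960628/18229 ≈ 1863.0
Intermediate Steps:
S(W, q) = 43 + 40*q
t(o) = 2*o (t(o) = o + o = 2*o)
(S(-12, 38) + 1/(13180 + 5049)) + t(150) = ((43 + 40*38) + 1/(13180 + 5049)) + 2*150 = ((43 + 1520) + 1/18229) + 300 = (1563 + 1/18229) + 300 = 28491928/18229 + 300 = 33960628/18229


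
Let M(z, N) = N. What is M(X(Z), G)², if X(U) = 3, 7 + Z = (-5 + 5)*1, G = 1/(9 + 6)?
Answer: 1/225 ≈ 0.0044444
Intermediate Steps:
G = 1/15 ≈ 0.066667
Z = -7 (Z = -7 + (-5 + 5)*1 = -7 + 0*1 = -7 + 0 = -7)
M(X(Z), G)² = (1/15)² = 1/225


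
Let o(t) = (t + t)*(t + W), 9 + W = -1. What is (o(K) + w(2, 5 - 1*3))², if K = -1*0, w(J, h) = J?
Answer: 4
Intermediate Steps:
W = -10 (W = -9 - 1 = -10)
K = 0
o(t) = 2*t*(-10 + t) (o(t) = (t + t)*(t - 10) = (2*t)*(-10 + t) = 2*t*(-10 + t))
(o(K) + w(2, 5 - 1*3))² = (2*0*(-10 + 0) + 2)² = (2*0*(-10) + 2)² = (0 + 2)² = 2² = 4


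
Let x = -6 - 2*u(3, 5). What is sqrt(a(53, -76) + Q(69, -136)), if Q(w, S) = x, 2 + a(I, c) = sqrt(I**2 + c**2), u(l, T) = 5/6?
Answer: sqrt(-87 + 9*sqrt(8585))/3 ≈ 9.1098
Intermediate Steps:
u(l, T) = 5/6 (u(l, T) = 5*(1/6) = 5/6)
a(I, c) = -2 + sqrt(I**2 + c**2)
x = -23/3 (x = -6 - 2*5/6 = -6 - 5/3 = -23/3 ≈ -7.6667)
Q(w, S) = -23/3
sqrt(a(53, -76) + Q(69, -136)) = sqrt((-2 + sqrt(53**2 + (-76)**2)) - 23/3) = sqrt((-2 + sqrt(2809 + 5776)) - 23/3) = sqrt((-2 + sqrt(8585)) - 23/3) = sqrt(-29/3 + sqrt(8585))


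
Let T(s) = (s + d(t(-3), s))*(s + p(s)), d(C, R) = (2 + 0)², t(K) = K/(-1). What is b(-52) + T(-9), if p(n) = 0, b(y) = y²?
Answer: 2749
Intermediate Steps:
t(K) = -K (t(K) = K*(-1) = -K)
d(C, R) = 4 (d(C, R) = 2² = 4)
T(s) = s*(4 + s) (T(s) = (s + 4)*(s + 0) = (4 + s)*s = s*(4 + s))
b(-52) + T(-9) = (-52)² - 9*(4 - 9) = 2704 - 9*(-5) = 2704 + 45 = 2749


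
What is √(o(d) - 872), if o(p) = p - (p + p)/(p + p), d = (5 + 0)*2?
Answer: I*√863 ≈ 29.377*I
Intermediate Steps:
d = 10 (d = 5*2 = 10)
o(p) = -1 + p (o(p) = p - 2*p/(2*p) = p - 2*p*1/(2*p) = p - 1*1 = p - 1 = -1 + p)
√(o(d) - 872) = √((-1 + 10) - 872) = √(9 - 872) = √(-863) = I*√863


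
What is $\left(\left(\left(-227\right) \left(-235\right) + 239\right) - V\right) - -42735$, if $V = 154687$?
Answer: $-58368$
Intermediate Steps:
$\left(\left(\left(-227\right) \left(-235\right) + 239\right) - V\right) - -42735 = \left(\left(\left(-227\right) \left(-235\right) + 239\right) - 154687\right) - -42735 = \left(\left(53345 + 239\right) - 154687\right) + 42735 = \left(53584 - 154687\right) + 42735 = -101103 + 42735 = -58368$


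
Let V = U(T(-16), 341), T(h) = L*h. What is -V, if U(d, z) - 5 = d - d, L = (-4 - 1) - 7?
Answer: -5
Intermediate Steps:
L = -12 (L = -5 - 7 = -12)
T(h) = -12*h
U(d, z) = 5 (U(d, z) = 5 + (d - d) = 5 + 0 = 5)
V = 5
-V = -1*5 = -5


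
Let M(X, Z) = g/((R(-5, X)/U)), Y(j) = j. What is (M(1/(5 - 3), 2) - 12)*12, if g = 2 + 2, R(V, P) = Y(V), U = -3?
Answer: -576/5 ≈ -115.20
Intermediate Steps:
R(V, P) = V
g = 4
M(X, Z) = 12/5 (M(X, Z) = 4/((-5/(-3))) = 4/((-5*(-1/3))) = 4/(5/3) = 4*(3/5) = 12/5)
(M(1/(5 - 3), 2) - 12)*12 = (12/5 - 12)*12 = -48/5*12 = -576/5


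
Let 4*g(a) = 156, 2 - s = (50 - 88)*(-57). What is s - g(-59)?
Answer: -2203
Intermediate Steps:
s = -2164 (s = 2 - (50 - 88)*(-57) = 2 - (-38)*(-57) = 2 - 1*2166 = 2 - 2166 = -2164)
g(a) = 39 (g(a) = (¼)*156 = 39)
s - g(-59) = -2164 - 1*39 = -2164 - 39 = -2203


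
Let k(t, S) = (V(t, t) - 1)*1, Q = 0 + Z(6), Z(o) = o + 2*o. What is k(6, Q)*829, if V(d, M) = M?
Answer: 4145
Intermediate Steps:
Z(o) = 3*o
Q = 18 (Q = 0 + 3*6 = 0 + 18 = 18)
k(t, S) = -1 + t (k(t, S) = (t - 1)*1 = (-1 + t)*1 = -1 + t)
k(6, Q)*829 = (-1 + 6)*829 = 5*829 = 4145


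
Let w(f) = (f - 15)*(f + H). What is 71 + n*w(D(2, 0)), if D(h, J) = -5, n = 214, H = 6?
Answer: -4209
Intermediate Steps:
w(f) = (-15 + f)*(6 + f) (w(f) = (f - 15)*(f + 6) = (-15 + f)*(6 + f))
71 + n*w(D(2, 0)) = 71 + 214*(-90 + (-5)² - 9*(-5)) = 71 + 214*(-90 + 25 + 45) = 71 + 214*(-20) = 71 - 4280 = -4209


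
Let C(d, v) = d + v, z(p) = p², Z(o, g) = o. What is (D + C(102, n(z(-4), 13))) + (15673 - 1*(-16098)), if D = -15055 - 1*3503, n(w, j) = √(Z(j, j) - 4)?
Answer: 13318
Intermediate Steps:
n(w, j) = √(-4 + j) (n(w, j) = √(j - 4) = √(-4 + j))
D = -18558 (D = -15055 - 3503 = -18558)
(D + C(102, n(z(-4), 13))) + (15673 - 1*(-16098)) = (-18558 + (102 + √(-4 + 13))) + (15673 - 1*(-16098)) = (-18558 + (102 + √9)) + (15673 + 16098) = (-18558 + (102 + 3)) + 31771 = (-18558 + 105) + 31771 = -18453 + 31771 = 13318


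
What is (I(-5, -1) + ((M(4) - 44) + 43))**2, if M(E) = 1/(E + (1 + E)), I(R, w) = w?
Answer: 289/81 ≈ 3.5679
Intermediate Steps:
M(E) = 1/(1 + 2*E)
(I(-5, -1) + ((M(4) - 44) + 43))**2 = (-1 + ((1/(1 + 2*4) - 44) + 43))**2 = (-1 + ((1/(1 + 8) - 44) + 43))**2 = (-1 + ((1/9 - 44) + 43))**2 = (-1 + (-395/9 + 43))**2 = (-1 - 8/9)**2 = (-17/9)**2 = 289/81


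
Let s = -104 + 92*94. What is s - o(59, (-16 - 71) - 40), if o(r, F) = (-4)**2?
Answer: 8528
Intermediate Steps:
o(r, F) = 16
s = 8544 (s = -104 + 8648 = 8544)
s - o(59, (-16 - 71) - 40) = 8544 - 1*16 = 8544 - 16 = 8528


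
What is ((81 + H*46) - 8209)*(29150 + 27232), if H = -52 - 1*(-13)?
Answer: -559422204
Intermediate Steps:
H = -39 (H = -52 + 13 = -39)
((81 + H*46) - 8209)*(29150 + 27232) = ((81 - 39*46) - 8209)*(29150 + 27232) = ((81 - 1794) - 8209)*56382 = (-1713 - 8209)*56382 = -9922*56382 = -559422204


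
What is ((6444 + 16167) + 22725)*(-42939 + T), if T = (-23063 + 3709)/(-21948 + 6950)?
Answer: -14597733381024/7499 ≈ -1.9466e+9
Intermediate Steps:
T = 9677/7499 (T = -19354/(-14998) = -19354*(-1/14998) = 9677/7499 ≈ 1.2904)
((6444 + 16167) + 22725)*(-42939 + T) = ((6444 + 16167) + 22725)*(-42939 + 9677/7499) = (22611 + 22725)*(-321989884/7499) = 45336*(-321989884/7499) = -14597733381024/7499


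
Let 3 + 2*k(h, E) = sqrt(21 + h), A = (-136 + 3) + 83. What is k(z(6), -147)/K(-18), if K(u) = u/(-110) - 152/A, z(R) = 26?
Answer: -825/1762 + 275*sqrt(47)/1762 ≈ 0.60176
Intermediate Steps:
A = -50 (A = -133 + 83 = -50)
k(h, E) = -3/2 + sqrt(21 + h)/2
K(u) = 76/25 - u/110 (K(u) = u/(-110) - 152/(-50) = u*(-1/110) - 152*(-1/50) = -u/110 + 76/25 = 76/25 - u/110)
k(z(6), -147)/K(-18) = (-3/2 + sqrt(21 + 26)/2)/(76/25 - 1/110*(-18)) = (-3/2 + sqrt(47)/2)/(76/25 + 9/55) = (-3/2 + sqrt(47)/2)/(881/275) = (-3/2 + sqrt(47)/2)*(275/881) = -825/1762 + 275*sqrt(47)/1762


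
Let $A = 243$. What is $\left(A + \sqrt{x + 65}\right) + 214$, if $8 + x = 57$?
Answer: $457 + \sqrt{114} \approx 467.68$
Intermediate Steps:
$x = 49$ ($x = -8 + 57 = 49$)
$\left(A + \sqrt{x + 65}\right) + 214 = \left(243 + \sqrt{49 + 65}\right) + 214 = \left(243 + \sqrt{114}\right) + 214 = 457 + \sqrt{114}$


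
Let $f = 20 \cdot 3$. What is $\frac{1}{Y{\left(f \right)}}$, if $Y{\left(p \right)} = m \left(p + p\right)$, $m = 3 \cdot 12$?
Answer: $\frac{1}{4320} \approx 0.00023148$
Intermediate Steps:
$m = 36$
$f = 60$
$Y{\left(p \right)} = 72 p$ ($Y{\left(p \right)} = 36 \left(p + p\right) = 36 \cdot 2 p = 72 p$)
$\frac{1}{Y{\left(f \right)}} = \frac{1}{72 \cdot 60} = \frac{1}{4320}$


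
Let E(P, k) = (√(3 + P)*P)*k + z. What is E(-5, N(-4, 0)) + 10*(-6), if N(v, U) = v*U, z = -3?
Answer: -63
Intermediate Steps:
N(v, U) = U*v
E(P, k) = -3 + P*k*√(3 + P) (E(P, k) = (√(3 + P)*P)*k - 3 = (P*√(3 + P))*k - 3 = P*k*√(3 + P) - 3 = -3 + P*k*√(3 + P))
E(-5, N(-4, 0)) + 10*(-6) = (-3 - 5*0*(-4)*√(3 - 5)) + 10*(-6) = (-3 - 5*0*√(-2)) - 60 = (-3 - 5*0*I*√2) - 60 = (-3 + 0) - 60 = -3 - 60 = -63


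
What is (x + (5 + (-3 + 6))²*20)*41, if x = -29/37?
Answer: 1940571/37 ≈ 52448.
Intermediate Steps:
x = -29/37 (x = -29*1/37 = -29/37 ≈ -0.78378)
(x + (5 + (-3 + 6))²*20)*41 = (-29/37 + (5 + (-3 + 6))²*20)*41 = (-29/37 + (5 + 3)²*20)*41 = (-29/37 + 8²*20)*41 = (-29/37 + 64*20)*41 = (-29/37 + 1280)*41 = (47331/37)*41 = 1940571/37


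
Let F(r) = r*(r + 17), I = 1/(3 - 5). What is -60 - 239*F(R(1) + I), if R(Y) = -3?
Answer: 44931/4 ≈ 11233.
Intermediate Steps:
I = -½ (I = 1/(-2) = -½ ≈ -0.50000)
F(r) = r*(17 + r)
-60 - 239*F(R(1) + I) = -60 - 239*(-3 - ½)*(17 + (-3 - ½)) = -60 - (-1673)*(17 - 7/2)/2 = -60 - (-1673)*27/(2*2) = -60 - 239*(-189/4) = -60 + 45171/4 = 44931/4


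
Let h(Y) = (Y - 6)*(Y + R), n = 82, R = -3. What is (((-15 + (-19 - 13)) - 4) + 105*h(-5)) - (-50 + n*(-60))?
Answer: 14159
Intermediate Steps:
h(Y) = (-6 + Y)*(-3 + Y) (h(Y) = (Y - 6)*(Y - 3) = (-6 + Y)*(-3 + Y))
(((-15 + (-19 - 13)) - 4) + 105*h(-5)) - (-50 + n*(-60)) = (((-15 + (-19 - 13)) - 4) + 105*(18 + (-5)² - 9*(-5))) - (-50 + 82*(-60)) = (((-15 - 32) - 4) + 105*(18 + 25 + 45)) - (-50 - 4920) = ((-47 - 4) + 105*88) - 1*(-4970) = (-51 + 9240) + 4970 = 9189 + 4970 = 14159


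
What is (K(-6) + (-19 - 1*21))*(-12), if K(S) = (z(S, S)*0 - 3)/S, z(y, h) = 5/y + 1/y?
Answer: 474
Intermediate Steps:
z(y, h) = 6/y (z(y, h) = 5/y + 1/y = 6/y)
K(S) = -3/S (K(S) = ((6/S)*0 - 3)/S = (0 - 3)/S = -3/S)
(K(-6) + (-19 - 1*21))*(-12) = (-3/(-6) + (-19 - 1*21))*(-12) = (-3*(-⅙) + (-19 - 21))*(-12) = (½ - 40)*(-12) = -79/2*(-12) = 474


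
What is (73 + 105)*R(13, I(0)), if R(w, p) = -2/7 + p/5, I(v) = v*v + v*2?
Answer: -356/7 ≈ -50.857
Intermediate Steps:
I(v) = v² + 2*v
R(w, p) = -2/7 + p/5 (R(w, p) = -2*⅐ + p*(⅕) = -2/7 + p/5)
(73 + 105)*R(13, I(0)) = (73 + 105)*(-2/7 + (0*(2 + 0))/5) = 178*(-2/7 + (0*2)/5) = 178*(-2/7 + (⅕)*0) = 178*(-2/7 + 0) = 178*(-2/7) = -356/7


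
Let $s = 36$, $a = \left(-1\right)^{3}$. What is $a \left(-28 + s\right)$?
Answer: $-8$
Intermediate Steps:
$a = -1$
$a \left(-28 + s\right) = - (-28 + 36) = \left(-1\right) 8 = -8$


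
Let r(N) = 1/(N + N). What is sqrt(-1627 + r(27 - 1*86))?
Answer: I*sqrt(22654466)/118 ≈ 40.336*I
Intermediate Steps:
r(N) = 1/(2*N)
sqrt(-1627 + r(27 - 1*86)) = sqrt(-1627 + 1/(2*(27 - 1*86))) = sqrt(-1627 + 1/(2*(27 - 86))) = sqrt(-1627 + (1/2)/(-59)) = sqrt(-1627 + (1/2)*(-1/59)) = sqrt(-1627 - 1/118) = sqrt(-191987/118) = I*sqrt(22654466)/118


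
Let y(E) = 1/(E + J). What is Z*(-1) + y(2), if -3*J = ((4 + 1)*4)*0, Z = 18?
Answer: -35/2 ≈ -17.500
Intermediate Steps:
J = 0 (J = -(4 + 1)*4*0/3 = -5*4*0/3 = -20*0/3 = -⅓*0 = 0)
y(E) = 1/E (y(E) = 1/(E + 0) = 1/E)
Z*(-1) + y(2) = 18*(-1) + 1/2 = -18 + ½ = -35/2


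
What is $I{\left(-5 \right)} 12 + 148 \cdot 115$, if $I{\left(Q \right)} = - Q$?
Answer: $17080$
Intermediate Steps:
$I{\left(-5 \right)} 12 + 148 \cdot 115 = \left(-1\right) \left(-5\right) 12 + 148 \cdot 115 = 5 \cdot 12 + 17020 = 60 + 17020 = 17080$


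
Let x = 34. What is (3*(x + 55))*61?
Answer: 16287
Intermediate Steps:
(3*(x + 55))*61 = (3*(34 + 55))*61 = (3*89)*61 = 267*61 = 16287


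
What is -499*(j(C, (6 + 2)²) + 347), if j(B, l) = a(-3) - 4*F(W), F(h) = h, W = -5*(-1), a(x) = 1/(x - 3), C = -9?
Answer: -978539/6 ≈ -1.6309e+5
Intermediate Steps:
a(x) = 1/(-3 + x)
W = 5
j(B, l) = -121/6 (j(B, l) = 1/(-3 - 3) - 4*5 = 1/(-6) - 20 = -⅙ - 20 = -121/6)
-499*(j(C, (6 + 2)²) + 347) = -499*(-121/6 + 347) = -499*1961/6 = -978539/6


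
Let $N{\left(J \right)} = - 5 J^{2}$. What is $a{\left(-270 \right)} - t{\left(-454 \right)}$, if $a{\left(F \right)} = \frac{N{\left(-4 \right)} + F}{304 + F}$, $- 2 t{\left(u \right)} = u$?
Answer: $- \frac{4034}{17} \approx -237.29$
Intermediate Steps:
$t{\left(u \right)} = - \frac{u}{2}$
$a{\left(F \right)} = \frac{-80 + F}{304 + F}$ ($a{\left(F \right)} = \frac{- 5 \left(-4\right)^{2} + F}{304 + F} = \frac{\left(-5\right) 16 + F}{304 + F} = \frac{-80 + F}{304 + F}$)
$a{\left(-270 \right)} - t{\left(-454 \right)} = \frac{-80 - 270}{304 - 270} - \left(- \frac{1}{2}\right) \left(-454\right) = \frac{1}{34} \left(-350\right) - 227 = - \frac{175}{17} - 227 = - \frac{4034}{17}$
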